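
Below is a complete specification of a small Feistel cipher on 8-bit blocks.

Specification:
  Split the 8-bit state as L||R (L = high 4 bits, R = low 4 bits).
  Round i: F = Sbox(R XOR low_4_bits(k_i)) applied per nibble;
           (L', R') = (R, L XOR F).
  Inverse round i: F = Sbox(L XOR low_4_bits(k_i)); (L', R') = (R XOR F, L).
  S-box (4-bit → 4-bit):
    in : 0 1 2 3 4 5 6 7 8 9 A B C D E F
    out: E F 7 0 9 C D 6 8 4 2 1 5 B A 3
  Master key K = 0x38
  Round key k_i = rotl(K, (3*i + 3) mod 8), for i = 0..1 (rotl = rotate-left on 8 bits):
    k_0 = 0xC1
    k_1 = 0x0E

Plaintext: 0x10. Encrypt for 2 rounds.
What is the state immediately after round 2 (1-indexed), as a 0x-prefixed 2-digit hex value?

0xEE

s_0 = plaintext = 0x10
s_1 = Round(s_0, k_0) = 0x0E
s_2 = Round(s_1, k_1) = 0xEE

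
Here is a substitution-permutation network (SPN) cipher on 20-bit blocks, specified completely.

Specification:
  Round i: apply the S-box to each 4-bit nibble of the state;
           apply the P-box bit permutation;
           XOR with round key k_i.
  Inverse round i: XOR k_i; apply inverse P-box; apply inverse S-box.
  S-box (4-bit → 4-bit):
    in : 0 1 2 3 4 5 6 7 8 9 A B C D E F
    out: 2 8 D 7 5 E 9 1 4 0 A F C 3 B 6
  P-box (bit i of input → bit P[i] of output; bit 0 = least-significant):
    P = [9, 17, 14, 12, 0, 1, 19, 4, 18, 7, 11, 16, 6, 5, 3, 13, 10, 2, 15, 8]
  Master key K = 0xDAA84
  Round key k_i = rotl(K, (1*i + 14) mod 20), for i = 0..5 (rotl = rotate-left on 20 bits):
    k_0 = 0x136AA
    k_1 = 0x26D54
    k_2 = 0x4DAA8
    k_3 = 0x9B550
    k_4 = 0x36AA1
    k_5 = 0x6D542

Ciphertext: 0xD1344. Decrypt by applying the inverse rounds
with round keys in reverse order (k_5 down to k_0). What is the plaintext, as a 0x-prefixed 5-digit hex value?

0x1F485

s_0 = ciphertext = 0xD1344
s_1 = InvRound(s_0, k_5) = 0x391F3
s_2 = InvRound(s_1, k_4) = 0xC68A2
s_3 = InvRound(s_2, k_3) = 0x2DBAC
s_4 = InvRound(s_3, k_2) = 0xA9790
s_5 = InvRound(s_4, k_1) = 0xF6F82
s_6 = InvRound(s_5, k_0) = 0x1F485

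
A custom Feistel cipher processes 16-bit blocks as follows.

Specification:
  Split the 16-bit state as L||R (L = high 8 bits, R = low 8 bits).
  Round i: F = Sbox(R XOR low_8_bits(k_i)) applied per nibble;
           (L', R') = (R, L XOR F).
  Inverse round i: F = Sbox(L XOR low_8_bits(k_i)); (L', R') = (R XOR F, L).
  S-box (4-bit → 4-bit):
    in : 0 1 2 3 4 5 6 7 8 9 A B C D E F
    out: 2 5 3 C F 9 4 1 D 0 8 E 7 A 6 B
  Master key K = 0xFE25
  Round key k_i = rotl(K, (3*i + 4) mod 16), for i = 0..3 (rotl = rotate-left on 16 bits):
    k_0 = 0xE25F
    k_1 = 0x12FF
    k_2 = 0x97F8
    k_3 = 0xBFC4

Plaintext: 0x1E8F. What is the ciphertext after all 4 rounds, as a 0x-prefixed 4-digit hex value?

s_0 = plaintext = 0x1E8F
s_1 = Round(s_0, k_0) = 0x8FBC
s_2 = Round(s_1, k_1) = 0xBC73
s_3 = Round(s_2, k_2) = 0x7362
s_4 = Round(s_3, k_3) = 0x62F7

0x62F7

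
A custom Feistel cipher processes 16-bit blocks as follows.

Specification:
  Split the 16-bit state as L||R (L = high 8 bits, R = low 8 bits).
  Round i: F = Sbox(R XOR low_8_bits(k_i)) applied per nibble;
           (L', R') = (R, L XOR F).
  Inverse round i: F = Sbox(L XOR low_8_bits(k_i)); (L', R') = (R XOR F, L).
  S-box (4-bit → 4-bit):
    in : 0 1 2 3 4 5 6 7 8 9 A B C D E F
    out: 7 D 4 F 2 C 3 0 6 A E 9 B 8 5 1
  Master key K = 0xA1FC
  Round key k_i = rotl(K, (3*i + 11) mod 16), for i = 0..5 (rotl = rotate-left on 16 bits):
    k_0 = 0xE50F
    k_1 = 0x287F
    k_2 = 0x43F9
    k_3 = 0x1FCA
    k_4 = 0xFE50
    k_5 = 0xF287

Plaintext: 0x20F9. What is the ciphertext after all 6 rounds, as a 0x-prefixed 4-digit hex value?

s_0 = plaintext = 0x20F9
s_1 = Round(s_0, k_0) = 0xF933
s_2 = Round(s_1, k_1) = 0x33D2
s_3 = Round(s_2, k_2) = 0xD27A
s_4 = Round(s_3, k_3) = 0x7A45
s_5 = Round(s_4, k_4) = 0x45A6
s_6 = Round(s_5, k_5) = 0xA608

0xA608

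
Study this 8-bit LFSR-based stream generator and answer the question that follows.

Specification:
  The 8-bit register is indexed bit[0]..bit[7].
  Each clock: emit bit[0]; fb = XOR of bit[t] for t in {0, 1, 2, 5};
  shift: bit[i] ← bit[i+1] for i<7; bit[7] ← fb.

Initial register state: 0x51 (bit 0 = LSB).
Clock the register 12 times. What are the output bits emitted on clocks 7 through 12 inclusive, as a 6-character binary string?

reg_0 = 0x51
clock 1: out=1, reg = 0xA8
clock 2: out=0, reg = 0xD4
clock 3: out=0, reg = 0xEA
clock 4: out=0, reg = 0x75
clock 5: out=1, reg = 0xBA
clock 6: out=0, reg = 0x5D
clock 7: out=1, reg = 0x2E
clock 8: out=0, reg = 0x97
clock 9: out=1, reg = 0xCB
clock 10: out=1, reg = 0x65
clock 11: out=1, reg = 0xB2
clock 12: out=0, reg = 0x59

101110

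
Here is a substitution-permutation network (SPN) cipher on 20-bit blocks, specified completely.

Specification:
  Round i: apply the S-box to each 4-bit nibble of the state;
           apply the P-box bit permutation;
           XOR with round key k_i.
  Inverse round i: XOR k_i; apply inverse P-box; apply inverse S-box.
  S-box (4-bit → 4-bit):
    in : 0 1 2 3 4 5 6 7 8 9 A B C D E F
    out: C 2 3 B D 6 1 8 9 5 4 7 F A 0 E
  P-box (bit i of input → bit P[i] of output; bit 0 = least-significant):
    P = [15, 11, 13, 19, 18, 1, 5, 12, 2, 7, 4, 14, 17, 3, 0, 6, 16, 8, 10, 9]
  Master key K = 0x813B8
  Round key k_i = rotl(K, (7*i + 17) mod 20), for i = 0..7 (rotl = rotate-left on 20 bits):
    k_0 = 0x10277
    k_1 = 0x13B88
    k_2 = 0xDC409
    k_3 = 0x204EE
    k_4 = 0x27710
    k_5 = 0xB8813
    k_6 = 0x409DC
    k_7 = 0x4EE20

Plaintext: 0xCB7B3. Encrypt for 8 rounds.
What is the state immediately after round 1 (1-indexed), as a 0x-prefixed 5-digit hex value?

0xECD5C

s_0 = plaintext = 0xCB7B3
s_1 = Round(s_0, k_0) = 0xECD5C
s_2 = Round(s_1, k_1) = 0xBD363
s_3 = Round(s_2, k_2) = 0x009C5
s_4 = Round(s_3, k_3) = 0x63A99
s_5 = Round(s_4, k_4) = 0x5D768
s_6 = Round(s_5, k_5) = 0x74D5B
s_7 = Round(s_6, k_6) = 0x6E33F
s_8 = Round(s_7, k_7) = 0x996A6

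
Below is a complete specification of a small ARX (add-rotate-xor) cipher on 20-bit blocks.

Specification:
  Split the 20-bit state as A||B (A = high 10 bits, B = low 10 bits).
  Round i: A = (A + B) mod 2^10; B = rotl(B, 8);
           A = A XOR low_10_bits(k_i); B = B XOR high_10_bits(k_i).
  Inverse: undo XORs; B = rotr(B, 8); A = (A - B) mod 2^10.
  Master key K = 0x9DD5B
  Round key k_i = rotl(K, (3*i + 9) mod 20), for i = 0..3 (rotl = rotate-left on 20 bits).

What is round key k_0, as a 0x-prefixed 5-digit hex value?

0xAB73B

K = 0x9DD5B
k_0 = rotl(K, (3*0+9) mod 20) = rotl(K, 9) = 0xAB73B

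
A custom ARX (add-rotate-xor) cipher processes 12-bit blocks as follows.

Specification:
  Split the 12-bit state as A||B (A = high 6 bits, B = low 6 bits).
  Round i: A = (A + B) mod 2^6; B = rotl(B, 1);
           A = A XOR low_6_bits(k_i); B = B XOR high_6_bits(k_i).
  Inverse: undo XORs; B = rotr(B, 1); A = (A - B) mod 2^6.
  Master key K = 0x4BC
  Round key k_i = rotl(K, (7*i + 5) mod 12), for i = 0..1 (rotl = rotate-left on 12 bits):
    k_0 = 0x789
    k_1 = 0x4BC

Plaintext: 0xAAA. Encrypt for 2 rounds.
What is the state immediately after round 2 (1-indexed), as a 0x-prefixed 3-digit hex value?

0x504

s_0 = plaintext = 0xAAA
s_1 = Round(s_0, k_0) = 0x74B
s_2 = Round(s_1, k_1) = 0x504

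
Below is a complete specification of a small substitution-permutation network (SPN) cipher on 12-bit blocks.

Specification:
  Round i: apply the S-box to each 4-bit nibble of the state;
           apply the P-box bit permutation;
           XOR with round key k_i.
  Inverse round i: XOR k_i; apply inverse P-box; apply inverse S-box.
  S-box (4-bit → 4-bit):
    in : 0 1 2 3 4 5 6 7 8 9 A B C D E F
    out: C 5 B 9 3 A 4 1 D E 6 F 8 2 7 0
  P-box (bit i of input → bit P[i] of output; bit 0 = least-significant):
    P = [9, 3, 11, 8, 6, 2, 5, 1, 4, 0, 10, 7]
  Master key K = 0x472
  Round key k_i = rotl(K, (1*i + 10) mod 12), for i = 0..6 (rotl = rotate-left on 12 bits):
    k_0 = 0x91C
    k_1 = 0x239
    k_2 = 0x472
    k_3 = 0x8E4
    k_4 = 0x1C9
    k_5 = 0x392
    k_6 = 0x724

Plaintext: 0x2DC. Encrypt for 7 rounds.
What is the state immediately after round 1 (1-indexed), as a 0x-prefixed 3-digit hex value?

0x889

s_0 = plaintext = 0x2DC
s_1 = Round(s_0, k_0) = 0x889
s_2 = Round(s_1, k_1) = 0xFC3
s_3 = Round(s_2, k_2) = 0x770
s_4 = Round(s_3, k_3) = 0x1B4
s_5 = Round(s_4, k_4) = 0x7B7
s_6 = Round(s_5, k_5) = 0x1E4
s_7 = Round(s_6, k_6) = 0x158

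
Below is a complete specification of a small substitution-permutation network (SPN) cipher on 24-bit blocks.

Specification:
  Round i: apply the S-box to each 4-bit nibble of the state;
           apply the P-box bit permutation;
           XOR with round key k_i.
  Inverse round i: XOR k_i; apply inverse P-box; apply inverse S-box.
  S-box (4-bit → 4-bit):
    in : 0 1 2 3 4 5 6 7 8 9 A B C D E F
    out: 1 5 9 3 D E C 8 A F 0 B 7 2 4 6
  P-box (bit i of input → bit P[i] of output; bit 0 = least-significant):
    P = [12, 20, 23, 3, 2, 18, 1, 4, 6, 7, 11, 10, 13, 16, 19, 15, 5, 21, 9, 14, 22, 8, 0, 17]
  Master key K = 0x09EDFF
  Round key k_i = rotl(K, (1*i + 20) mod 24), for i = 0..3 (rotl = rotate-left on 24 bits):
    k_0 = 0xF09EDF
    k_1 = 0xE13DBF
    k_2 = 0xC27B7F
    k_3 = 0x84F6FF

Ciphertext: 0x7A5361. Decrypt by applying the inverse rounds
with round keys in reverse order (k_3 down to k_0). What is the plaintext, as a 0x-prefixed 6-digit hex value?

s_0 = ciphertext = 0x7A5361
s_1 = InvRound(s_0, k_3) = 0xBD4895
s_2 = InvRound(s_1, k_2) = 0xBCC3FB
s_3 = InvRound(s_2, k_1) = 0x069433
s_4 = InvRound(s_3, k_0) = 0x2CAC35

0x2CAC35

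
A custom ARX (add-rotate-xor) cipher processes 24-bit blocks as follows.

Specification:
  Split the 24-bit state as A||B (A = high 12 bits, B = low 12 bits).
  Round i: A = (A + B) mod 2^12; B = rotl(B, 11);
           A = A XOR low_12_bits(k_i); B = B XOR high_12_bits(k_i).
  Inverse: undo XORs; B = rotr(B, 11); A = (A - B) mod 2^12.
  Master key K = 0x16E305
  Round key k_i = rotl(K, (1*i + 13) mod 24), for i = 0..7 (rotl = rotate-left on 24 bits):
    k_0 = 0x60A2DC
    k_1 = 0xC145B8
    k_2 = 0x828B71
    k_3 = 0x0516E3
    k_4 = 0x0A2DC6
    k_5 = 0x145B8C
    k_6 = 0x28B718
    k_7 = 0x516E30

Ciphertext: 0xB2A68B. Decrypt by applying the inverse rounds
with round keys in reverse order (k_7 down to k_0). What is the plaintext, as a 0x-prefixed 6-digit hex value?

0x40C5BA

s_0 = ciphertext = 0xB2A68B
s_1 = InvRound(s_0, k_7) = 0xDE073A
s_2 = InvRound(s_1, k_6) = 0xF96B62
s_3 = InvRound(s_2, k_5) = 0xFCB44F
s_4 = InvRound(s_3, k_4) = 0x8339DA
s_5 = InvRound(s_4, k_3) = 0xBB9317
s_6 = InvRound(s_5, k_2) = 0xA4967F
s_7 = InvRound(s_6, k_1) = 0xB1A4D7
s_8 = InvRound(s_7, k_0) = 0x40C5BA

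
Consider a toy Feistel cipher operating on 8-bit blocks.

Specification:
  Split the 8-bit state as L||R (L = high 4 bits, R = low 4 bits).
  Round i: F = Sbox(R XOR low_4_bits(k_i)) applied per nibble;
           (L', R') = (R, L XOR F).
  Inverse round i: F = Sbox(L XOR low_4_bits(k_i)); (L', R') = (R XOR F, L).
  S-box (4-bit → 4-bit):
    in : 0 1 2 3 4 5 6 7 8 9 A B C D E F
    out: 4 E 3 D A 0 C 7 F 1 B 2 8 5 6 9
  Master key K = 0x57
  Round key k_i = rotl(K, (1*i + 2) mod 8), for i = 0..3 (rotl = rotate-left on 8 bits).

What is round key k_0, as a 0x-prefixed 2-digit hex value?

0x5D

K = 0x57
k_0 = rotl(K, (1*0+2) mod 8) = rotl(K, 2) = 0x5D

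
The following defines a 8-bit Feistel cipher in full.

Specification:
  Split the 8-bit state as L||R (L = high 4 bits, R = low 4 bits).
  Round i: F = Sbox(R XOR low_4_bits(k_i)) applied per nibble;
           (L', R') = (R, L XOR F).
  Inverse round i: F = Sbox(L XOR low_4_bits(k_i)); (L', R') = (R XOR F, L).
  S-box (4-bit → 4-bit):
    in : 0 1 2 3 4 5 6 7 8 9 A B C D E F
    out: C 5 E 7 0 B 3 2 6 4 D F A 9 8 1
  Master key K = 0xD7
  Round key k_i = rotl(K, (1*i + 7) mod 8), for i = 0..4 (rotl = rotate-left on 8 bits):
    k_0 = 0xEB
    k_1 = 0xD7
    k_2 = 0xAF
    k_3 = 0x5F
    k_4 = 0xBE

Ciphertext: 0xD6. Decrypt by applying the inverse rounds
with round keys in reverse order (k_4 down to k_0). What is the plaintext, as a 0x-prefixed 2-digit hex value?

s_0 = ciphertext = 0xD6
s_1 = InvRound(s_0, k_4) = 0x1D
s_2 = InvRound(s_1, k_3) = 0x51
s_3 = InvRound(s_2, k_2) = 0xC5
s_4 = InvRound(s_3, k_1) = 0xAC
s_5 = InvRound(s_4, k_0) = 0x9A

0x9A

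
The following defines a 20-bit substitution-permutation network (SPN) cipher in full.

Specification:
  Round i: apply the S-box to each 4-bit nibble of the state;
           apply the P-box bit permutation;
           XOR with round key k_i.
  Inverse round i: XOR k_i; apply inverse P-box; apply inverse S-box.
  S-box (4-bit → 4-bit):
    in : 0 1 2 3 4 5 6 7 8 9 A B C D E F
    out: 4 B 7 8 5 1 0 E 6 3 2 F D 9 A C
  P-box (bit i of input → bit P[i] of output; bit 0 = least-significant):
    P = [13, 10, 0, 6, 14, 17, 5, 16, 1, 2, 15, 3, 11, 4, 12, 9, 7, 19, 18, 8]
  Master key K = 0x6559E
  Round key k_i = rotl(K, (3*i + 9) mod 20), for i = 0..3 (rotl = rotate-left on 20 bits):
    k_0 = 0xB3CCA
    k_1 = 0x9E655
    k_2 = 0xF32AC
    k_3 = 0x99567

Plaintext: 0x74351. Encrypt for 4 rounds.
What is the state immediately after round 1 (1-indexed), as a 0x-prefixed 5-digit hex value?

0x74182

s_0 = plaintext = 0x74351
s_1 = Round(s_0, k_0) = 0x74182
s_2 = Round(s_1, k_1) = 0x7DB7A
s_3 = Round(s_2, k_2) = 0x0BD82
s_4 = Round(s_3, k_3) = 0xFAB5C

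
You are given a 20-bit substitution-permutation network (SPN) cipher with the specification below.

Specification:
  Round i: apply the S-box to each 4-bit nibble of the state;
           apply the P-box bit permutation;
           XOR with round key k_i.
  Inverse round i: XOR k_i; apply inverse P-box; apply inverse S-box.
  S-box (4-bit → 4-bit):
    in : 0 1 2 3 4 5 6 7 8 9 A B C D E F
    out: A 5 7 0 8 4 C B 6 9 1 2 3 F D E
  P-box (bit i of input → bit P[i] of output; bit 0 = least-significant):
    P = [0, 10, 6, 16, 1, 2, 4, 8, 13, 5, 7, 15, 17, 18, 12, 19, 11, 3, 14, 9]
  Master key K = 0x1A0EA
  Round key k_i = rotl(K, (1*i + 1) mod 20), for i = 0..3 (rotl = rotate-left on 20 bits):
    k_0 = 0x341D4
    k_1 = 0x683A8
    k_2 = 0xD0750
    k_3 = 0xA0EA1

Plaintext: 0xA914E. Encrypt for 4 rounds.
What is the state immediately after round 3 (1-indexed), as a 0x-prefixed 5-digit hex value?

s_0 = plaintext = 0xA914E
s_1 = Round(s_0, k_0) = 0x86815
s_2 = Round(s_1, k_1) = 0xED352
s_3 = Round(s_2, k_2) = 0x35901
s_4 = Round(s_3, k_3) = 0xABFE4

0x35901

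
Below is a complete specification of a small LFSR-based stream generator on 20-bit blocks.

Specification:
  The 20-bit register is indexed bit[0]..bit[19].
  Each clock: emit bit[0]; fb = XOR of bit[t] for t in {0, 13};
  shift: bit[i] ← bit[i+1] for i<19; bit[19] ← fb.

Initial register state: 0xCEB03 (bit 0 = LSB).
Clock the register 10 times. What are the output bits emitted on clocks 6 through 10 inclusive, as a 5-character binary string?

reg_0 = 0xCEB03
clock 1: out=1, reg = 0x67581
clock 2: out=1, reg = 0x33AC0
clock 3: out=0, reg = 0x99D60
clock 4: out=0, reg = 0x4CEB0
clock 5: out=0, reg = 0x26758
clock 6: out=0, reg = 0x933AC
clock 7: out=0, reg = 0xC99D6
clock 8: out=0, reg = 0x64CEB
clock 9: out=1, reg = 0xB2675
clock 10: out=1, reg = 0x5933A

00011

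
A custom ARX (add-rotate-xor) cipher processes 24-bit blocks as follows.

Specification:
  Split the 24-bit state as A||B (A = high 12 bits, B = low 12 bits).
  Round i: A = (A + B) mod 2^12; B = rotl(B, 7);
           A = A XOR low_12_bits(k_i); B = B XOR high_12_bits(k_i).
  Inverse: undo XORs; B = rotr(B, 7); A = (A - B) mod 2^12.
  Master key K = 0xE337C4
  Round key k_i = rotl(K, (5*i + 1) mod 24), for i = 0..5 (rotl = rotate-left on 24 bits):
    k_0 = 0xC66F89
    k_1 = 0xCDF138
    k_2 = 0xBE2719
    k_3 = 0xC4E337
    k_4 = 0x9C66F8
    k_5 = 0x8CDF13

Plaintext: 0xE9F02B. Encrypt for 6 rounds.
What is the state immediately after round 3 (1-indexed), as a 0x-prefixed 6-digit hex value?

s_0 = plaintext = 0xE9F02B
s_1 = Round(s_0, k_0) = 0x1439E7
s_2 = Round(s_1, k_1) = 0xA12F10
s_3 = Round(s_2, k_2) = 0xE3B39A
s_4 = Round(s_3, k_3) = 0x2E2152
s_5 = Round(s_4, k_4) = 0x2CC0CC
s_6 = Round(s_5, k_5) = 0xC8BECB

0xE3B39A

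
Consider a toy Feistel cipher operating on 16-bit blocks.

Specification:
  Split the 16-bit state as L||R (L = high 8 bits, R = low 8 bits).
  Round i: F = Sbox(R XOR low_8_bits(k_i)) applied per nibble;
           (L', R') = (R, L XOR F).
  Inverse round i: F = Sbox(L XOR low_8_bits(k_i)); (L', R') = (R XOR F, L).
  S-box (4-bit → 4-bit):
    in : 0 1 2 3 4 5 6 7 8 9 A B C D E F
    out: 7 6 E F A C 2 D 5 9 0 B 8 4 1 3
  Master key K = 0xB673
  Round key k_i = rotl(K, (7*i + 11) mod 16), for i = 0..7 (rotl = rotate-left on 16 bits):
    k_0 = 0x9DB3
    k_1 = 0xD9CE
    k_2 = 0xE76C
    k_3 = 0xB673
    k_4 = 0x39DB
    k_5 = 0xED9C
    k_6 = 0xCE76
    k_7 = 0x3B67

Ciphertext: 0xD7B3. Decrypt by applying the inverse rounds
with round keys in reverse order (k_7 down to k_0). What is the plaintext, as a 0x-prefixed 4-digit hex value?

0xFC90

s_0 = ciphertext = 0xD7B3
s_1 = InvRound(s_0, k_7) = 0x04D7
s_2 = InvRound(s_1, k_6) = 0x0904
s_3 = InvRound(s_2, k_5) = 0x9809
s_4 = InvRound(s_3, k_4) = 0xA698
s_5 = InvRound(s_4, k_3) = 0xD4A6
s_6 = InvRound(s_5, k_2) = 0x13D4
s_7 = InvRound(s_6, k_1) = 0x9013
s_8 = InvRound(s_7, k_0) = 0xFC90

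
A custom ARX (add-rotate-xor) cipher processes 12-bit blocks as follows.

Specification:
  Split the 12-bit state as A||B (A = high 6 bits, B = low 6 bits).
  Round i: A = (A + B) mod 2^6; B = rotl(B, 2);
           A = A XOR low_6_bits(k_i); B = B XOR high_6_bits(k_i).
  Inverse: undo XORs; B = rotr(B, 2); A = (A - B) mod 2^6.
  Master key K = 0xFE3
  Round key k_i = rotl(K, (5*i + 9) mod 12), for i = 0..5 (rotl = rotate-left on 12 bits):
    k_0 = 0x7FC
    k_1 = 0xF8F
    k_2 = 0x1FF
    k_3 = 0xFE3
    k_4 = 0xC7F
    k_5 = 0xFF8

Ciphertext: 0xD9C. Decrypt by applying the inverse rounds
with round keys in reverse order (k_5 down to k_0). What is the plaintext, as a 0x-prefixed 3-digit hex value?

0xF90

s_0 = ciphertext = 0xD9C
s_1 = InvRound(s_0, k_5) = 0x5B8
s_2 = InvRound(s_1, k_4) = 0x5D2
s_3 = InvRound(s_2, k_3) = 0x65B
s_4 = InvRound(s_3, k_2) = 0x7C7
s_5 = InvRound(s_4, k_1) = 0xC9E
s_6 = InvRound(s_5, k_0) = 0xF90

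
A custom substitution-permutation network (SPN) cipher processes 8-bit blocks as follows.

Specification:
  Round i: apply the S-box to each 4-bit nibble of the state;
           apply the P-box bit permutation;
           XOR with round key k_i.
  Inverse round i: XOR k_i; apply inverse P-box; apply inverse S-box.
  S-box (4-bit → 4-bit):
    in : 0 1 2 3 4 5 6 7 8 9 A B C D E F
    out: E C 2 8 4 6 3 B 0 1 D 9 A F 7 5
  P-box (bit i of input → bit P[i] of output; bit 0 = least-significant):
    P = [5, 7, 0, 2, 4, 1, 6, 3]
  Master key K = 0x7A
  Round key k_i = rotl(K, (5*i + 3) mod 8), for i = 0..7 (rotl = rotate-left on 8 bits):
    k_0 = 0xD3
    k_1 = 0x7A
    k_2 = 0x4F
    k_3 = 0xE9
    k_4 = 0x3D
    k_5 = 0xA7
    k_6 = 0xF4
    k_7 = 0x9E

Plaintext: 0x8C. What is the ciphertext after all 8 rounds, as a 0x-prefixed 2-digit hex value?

s_0 = plaintext = 0x8C
s_1 = Round(s_0, k_0) = 0x57
s_2 = Round(s_1, k_1) = 0x9C
s_3 = Round(s_2, k_2) = 0xDB
s_4 = Round(s_3, k_3) = 0x97
s_5 = Round(s_4, k_4) = 0x89
s_6 = Round(s_5, k_5) = 0x87
s_7 = Round(s_6, k_6) = 0x50
s_8 = Round(s_7, k_7) = 0x59

0x59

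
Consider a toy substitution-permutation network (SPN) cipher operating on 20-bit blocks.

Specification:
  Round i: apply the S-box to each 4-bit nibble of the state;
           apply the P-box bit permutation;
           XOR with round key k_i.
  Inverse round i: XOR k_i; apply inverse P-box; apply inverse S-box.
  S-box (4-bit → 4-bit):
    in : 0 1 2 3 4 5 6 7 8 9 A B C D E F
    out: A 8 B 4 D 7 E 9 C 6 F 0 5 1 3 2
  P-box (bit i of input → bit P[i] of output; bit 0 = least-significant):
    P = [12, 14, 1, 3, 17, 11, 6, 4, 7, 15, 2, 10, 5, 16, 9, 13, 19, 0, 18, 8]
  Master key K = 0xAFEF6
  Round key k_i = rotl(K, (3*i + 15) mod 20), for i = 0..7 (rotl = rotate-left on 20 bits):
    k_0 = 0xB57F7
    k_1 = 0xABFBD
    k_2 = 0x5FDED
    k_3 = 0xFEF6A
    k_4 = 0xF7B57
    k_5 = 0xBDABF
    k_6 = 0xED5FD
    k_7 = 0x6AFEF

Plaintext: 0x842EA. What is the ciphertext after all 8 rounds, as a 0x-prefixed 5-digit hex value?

s_0 = plaintext = 0x842EA
s_1 = Round(s_0, k_0) = 0xDA85D
s_2 = Round(s_1, k_1) = 0x181D9
s_3 = Round(s_2, k_2) = 0x79AEF
s_4 = Round(s_3, k_3) = 0x420EE
s_5 = Round(s_4, k_4) = 0x08677
s_6 = Round(s_5, k_5) = 0x96DA2
s_7 = Round(s_6, k_6) = 0x9AF24
s_8 = Round(s_7, k_7) = 0x115D4

0x115D4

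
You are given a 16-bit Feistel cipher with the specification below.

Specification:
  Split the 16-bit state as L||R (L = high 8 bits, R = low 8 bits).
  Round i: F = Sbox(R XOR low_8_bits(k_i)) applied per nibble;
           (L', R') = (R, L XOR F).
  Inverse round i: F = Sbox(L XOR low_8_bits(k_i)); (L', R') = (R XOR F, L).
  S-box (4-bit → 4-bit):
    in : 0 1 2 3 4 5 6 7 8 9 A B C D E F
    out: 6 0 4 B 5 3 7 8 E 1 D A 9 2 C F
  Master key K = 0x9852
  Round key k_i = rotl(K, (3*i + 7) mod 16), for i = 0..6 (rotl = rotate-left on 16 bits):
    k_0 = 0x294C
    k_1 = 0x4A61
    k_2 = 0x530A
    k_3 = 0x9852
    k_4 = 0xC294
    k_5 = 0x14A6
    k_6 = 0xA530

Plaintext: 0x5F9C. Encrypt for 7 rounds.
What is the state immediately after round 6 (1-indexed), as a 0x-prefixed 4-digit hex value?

s_0 = plaintext = 0x5F9C
s_1 = Round(s_0, k_0) = 0x9C79
s_2 = Round(s_1, k_1) = 0x7992
s_3 = Round(s_2, k_2) = 0x9267
s_4 = Round(s_3, k_3) = 0x6721
s_5 = Round(s_4, k_4) = 0x21C4
s_6 = Round(s_5, k_5) = 0xC455
s_7 = Round(s_6, k_6) = 0x55B7

0xC455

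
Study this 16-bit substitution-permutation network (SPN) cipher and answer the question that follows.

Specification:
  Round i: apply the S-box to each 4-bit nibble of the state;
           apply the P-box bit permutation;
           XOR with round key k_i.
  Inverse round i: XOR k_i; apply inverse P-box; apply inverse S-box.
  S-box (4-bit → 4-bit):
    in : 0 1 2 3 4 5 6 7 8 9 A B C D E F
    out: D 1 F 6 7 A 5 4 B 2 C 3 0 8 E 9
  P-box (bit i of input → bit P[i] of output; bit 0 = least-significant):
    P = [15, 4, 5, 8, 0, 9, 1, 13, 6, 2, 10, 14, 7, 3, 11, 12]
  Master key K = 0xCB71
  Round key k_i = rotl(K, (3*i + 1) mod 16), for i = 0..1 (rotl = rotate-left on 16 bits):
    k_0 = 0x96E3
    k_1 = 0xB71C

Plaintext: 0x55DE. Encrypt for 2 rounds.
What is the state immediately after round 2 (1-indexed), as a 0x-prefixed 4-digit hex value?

0x0A14

s_0 = plaintext = 0x55DE
s_1 = Round(s_0, k_0) = 0xE7DF
s_2 = Round(s_1, k_1) = 0x0A14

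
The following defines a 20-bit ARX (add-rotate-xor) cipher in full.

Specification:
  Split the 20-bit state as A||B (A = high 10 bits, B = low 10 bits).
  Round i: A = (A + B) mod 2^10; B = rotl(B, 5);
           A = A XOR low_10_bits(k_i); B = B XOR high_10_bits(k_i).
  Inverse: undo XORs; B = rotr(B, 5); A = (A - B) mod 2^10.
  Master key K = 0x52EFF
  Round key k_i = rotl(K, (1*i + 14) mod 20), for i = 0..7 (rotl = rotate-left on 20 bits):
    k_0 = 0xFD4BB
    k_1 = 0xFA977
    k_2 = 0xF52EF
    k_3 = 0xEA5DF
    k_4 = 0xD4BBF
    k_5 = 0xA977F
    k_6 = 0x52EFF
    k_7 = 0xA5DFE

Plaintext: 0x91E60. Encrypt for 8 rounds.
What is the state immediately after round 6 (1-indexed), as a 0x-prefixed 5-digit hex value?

s_0 = plaintext = 0x91E60
s_1 = Round(s_0, k_0) = 0x073E6
s_2 = Round(s_1, k_1) = 0x5D735
s_3 = Round(s_2, k_2) = 0x9156D
s_4 = Round(s_3, k_3) = 0x9B602
s_5 = Round(s_4, k_4) = 0xF4302
s_6 = Round(s_5, k_5) = 0x6B6FD
s_7 = Round(s_6, k_6) = 0x956FC
s_8 = Round(s_7, k_7) = 0x2BD00

0x6B6FD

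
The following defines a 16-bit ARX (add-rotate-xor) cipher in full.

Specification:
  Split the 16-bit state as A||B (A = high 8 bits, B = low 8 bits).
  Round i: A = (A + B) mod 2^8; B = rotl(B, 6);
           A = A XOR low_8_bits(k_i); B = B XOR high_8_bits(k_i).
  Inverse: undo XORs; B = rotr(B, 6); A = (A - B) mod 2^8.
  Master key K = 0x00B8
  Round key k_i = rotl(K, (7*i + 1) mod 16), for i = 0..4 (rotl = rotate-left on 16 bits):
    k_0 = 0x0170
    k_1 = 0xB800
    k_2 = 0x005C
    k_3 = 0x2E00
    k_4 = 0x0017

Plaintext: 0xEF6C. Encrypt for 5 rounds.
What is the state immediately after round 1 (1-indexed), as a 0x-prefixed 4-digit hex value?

0x2B1A

s_0 = plaintext = 0xEF6C
s_1 = Round(s_0, k_0) = 0x2B1A
s_2 = Round(s_1, k_1) = 0x453E
s_3 = Round(s_2, k_2) = 0xDF8F
s_4 = Round(s_3, k_3) = 0x6ECD
s_5 = Round(s_4, k_4) = 0x2C73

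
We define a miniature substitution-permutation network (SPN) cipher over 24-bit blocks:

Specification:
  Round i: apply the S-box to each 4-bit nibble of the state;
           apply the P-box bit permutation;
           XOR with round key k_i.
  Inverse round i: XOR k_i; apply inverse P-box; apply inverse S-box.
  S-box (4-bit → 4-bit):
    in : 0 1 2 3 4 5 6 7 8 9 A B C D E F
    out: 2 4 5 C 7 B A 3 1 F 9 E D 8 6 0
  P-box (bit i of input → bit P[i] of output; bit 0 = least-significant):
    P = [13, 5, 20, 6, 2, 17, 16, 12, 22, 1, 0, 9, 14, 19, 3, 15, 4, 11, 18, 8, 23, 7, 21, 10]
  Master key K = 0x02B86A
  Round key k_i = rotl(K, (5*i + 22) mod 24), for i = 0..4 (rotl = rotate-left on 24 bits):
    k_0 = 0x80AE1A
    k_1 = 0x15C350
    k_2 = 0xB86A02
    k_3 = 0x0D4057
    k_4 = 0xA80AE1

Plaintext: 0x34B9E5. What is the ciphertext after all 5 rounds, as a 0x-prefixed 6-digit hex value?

s_0 = plaintext = 0x34B9E5
s_1 = Round(s_0, k_0) = 0xEF0061
s_2 = Round(s_1, k_1) = 0x2FD3D2
s_3 = Round(s_2, k_2) = 0x08D803
s_4 = Round(s_3, k_3) = 0x5FC087
s_5 = Round(s_4, k_4) = 0x28EE4F

0x28EE4F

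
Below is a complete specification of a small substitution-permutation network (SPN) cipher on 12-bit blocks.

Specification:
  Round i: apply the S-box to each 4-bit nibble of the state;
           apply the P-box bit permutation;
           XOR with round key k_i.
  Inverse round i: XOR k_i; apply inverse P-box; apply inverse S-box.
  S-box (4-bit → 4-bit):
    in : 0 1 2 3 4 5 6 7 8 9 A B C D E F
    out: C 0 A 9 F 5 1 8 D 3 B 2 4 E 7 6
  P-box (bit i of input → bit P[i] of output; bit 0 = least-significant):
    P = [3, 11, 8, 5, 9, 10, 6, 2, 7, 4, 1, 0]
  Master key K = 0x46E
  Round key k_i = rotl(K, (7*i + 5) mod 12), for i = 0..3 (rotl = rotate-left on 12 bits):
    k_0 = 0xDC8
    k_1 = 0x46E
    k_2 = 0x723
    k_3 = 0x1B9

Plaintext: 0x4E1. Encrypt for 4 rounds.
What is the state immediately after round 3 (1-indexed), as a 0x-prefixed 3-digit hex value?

0xE2D

s_0 = plaintext = 0x4E1
s_1 = Round(s_0, k_0) = 0xB1B
s_2 = Round(s_1, k_1) = 0xC7E
s_3 = Round(s_2, k_2) = 0xE2D
s_4 = Round(s_3, k_3) = 0xC0F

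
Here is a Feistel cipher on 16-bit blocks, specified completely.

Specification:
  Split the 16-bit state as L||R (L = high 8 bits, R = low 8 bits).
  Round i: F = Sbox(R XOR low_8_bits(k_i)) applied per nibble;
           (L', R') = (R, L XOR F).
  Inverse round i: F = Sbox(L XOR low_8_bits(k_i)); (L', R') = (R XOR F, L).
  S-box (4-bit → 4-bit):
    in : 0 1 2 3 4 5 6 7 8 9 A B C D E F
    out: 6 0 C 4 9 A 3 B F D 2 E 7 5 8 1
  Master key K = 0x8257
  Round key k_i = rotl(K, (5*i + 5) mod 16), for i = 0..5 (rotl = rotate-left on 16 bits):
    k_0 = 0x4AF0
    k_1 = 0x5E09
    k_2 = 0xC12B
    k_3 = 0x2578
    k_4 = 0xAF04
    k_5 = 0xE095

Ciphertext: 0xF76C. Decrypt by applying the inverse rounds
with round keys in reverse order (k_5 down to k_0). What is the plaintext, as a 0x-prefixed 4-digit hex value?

0x467C

s_0 = ciphertext = 0xF76C
s_1 = InvRound(s_0, k_5) = 0x50F7
s_2 = InvRound(s_1, k_4) = 0x5E50
s_3 = InvRound(s_2, k_3) = 0x935E
s_4 = InvRound(s_3, k_2) = 0xB193
s_5 = InvRound(s_4, k_1) = 0x7CB1
s_6 = InvRound(s_5, k_0) = 0x467C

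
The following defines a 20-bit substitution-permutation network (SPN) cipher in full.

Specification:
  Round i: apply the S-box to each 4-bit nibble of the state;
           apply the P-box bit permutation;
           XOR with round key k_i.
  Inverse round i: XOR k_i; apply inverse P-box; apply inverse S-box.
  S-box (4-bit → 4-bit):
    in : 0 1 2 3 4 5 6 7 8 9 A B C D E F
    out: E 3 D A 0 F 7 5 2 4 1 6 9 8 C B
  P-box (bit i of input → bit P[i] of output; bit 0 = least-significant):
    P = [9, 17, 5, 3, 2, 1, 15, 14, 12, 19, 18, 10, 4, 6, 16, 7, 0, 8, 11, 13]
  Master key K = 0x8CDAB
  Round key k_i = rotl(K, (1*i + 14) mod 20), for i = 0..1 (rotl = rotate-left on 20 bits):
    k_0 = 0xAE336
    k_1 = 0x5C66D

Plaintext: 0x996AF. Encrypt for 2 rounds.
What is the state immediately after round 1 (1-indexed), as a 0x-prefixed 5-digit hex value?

s_0 = plaintext = 0x996AF
s_1 = Round(s_0, k_0) = 0x5F93A
s_2 = Round(s_1, k_1) = 0x1ADBE

0x5F93A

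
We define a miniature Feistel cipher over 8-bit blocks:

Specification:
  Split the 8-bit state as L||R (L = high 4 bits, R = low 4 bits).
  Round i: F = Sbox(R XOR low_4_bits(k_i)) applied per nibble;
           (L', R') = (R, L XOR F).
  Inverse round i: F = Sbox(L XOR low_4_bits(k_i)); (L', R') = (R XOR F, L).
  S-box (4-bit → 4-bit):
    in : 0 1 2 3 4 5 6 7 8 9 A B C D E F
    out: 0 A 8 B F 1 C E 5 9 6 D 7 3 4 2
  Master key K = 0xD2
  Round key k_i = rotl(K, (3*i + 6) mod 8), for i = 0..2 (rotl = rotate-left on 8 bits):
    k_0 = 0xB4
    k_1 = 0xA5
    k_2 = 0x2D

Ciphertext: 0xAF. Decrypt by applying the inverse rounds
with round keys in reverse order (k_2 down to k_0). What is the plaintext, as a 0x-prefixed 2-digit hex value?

s_0 = ciphertext = 0xAF
s_1 = InvRound(s_0, k_2) = 0x1A
s_2 = InvRound(s_1, k_1) = 0x51
s_3 = InvRound(s_2, k_0) = 0xB5

0xB5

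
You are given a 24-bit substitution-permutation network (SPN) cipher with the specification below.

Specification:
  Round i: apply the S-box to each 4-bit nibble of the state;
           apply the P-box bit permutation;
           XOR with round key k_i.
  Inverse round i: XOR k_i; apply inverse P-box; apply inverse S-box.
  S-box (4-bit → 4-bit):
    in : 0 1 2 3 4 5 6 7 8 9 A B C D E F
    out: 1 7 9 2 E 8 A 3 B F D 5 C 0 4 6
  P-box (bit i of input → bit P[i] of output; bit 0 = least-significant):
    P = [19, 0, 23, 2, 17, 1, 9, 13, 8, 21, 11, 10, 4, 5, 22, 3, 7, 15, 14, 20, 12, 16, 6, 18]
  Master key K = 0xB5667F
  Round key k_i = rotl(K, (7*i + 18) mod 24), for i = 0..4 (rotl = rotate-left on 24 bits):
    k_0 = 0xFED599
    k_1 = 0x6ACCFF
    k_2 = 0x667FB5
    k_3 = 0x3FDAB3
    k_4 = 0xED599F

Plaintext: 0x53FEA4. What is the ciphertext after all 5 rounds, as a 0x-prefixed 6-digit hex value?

s_0 = plaintext = 0x53FEA4
s_1 = Round(s_0, k_0) = 0x387FBC
s_2 = Round(s_1, k_1) = 0xD9464B
s_3 = Round(s_2, k_2) = 0x9E991F
s_4 = Round(s_3, k_3) = 0xD885C8
s_5 = Round(s_4, k_4) = 0xF5FF22

0xF5FF22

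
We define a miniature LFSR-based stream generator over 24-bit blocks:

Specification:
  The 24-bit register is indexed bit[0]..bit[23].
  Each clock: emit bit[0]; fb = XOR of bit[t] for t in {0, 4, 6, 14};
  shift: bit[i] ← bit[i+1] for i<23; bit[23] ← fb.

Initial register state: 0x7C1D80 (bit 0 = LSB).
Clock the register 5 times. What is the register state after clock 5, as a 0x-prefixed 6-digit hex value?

reg_0 = 0x7C1D80
clock 1: out=0, reg = 0x3E0EC0
clock 2: out=0, reg = 0x9F0760
clock 3: out=0, reg = 0xCF83B0
clock 4: out=0, reg = 0xE7C1D8
clock 5: out=0, reg = 0xF3E0EC

0xF3E0EC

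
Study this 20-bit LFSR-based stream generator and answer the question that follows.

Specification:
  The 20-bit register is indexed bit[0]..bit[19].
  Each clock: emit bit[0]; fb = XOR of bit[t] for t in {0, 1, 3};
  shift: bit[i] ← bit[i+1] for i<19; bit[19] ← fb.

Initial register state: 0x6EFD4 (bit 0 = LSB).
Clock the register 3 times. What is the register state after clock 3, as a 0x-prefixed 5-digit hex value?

reg_0 = 0x6EFD4
clock 1: out=0, reg = 0x377EA
clock 2: out=0, reg = 0x1BBF5
clock 3: out=1, reg = 0x8DDFA

0x8DDFA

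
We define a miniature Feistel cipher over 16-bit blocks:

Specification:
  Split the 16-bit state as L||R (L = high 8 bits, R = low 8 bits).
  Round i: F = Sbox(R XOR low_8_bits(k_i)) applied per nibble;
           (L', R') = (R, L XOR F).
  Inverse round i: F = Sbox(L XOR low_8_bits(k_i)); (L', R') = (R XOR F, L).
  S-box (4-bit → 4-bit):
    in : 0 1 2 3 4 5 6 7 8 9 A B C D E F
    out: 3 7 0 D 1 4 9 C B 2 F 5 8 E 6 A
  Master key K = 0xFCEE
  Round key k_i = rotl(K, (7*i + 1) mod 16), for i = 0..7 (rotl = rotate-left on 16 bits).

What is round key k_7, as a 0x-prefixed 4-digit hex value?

K = 0xFCEE
k_0 = rotl(K, (7*0+1) mod 16) = rotl(K, 1) = 0xF9DD
k_1 = rotl(K, (7*1+1) mod 16) = rotl(K, 8) = 0xEEFC
k_2 = rotl(K, (7*2+1) mod 16) = rotl(K, 15) = 0x7E77
k_3 = rotl(K, (7*3+1) mod 16) = rotl(K, 6) = 0x3BBF
k_4 = rotl(K, (7*4+1) mod 16) = rotl(K, 13) = 0xDF9D
k_5 = rotl(K, (7*5+1) mod 16) = rotl(K, 4) = 0xCEEF
k_6 = rotl(K, (7*6+1) mod 16) = rotl(K, 11) = 0x77E7
k_7 = rotl(K, (7*7+1) mod 16) = rotl(K, 2) = 0xF3BB

0xF3BB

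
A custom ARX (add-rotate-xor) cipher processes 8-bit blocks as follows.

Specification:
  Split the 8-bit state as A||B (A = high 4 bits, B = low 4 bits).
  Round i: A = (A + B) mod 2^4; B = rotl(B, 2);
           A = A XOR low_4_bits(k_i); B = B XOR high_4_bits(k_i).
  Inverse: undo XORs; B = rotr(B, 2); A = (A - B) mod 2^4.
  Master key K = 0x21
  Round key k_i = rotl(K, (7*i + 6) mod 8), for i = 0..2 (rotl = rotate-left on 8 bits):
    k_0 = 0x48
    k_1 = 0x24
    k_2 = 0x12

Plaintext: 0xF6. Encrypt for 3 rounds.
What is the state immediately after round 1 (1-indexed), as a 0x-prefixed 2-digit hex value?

s_0 = plaintext = 0xF6
s_1 = Round(s_0, k_0) = 0xDD
s_2 = Round(s_1, k_1) = 0xE5
s_3 = Round(s_2, k_2) = 0x14

0xDD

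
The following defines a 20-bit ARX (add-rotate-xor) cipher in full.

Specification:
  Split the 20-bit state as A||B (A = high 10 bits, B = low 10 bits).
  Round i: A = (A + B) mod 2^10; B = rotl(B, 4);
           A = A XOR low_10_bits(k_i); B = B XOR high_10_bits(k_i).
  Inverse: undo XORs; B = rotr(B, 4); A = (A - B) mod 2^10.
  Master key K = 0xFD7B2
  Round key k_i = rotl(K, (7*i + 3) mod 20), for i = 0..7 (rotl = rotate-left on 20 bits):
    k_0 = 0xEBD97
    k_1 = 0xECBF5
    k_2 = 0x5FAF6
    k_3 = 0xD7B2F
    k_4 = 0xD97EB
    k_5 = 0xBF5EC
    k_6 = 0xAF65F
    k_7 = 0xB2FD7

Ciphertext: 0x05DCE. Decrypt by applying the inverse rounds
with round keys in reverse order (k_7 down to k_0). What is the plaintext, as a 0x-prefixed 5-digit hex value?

s_0 = ciphertext = 0x05DCE
s_1 = InvRound(s_0, k_7) = 0x94170
s_2 = InvRound(s_1, k_6) = 0x24F7C
s_3 = InvRound(s_2, k_5) = 0x49C58
s_4 = InvRound(s_3, k_4) = 0xD6773
s_5 = InvRound(s_4, k_3) = 0x4D342
s_6 = InvRound(s_5, k_2) = 0x27F23
s_7 = InvRound(s_6, k_1) = 0xC8449
s_8 = InvRound(s_7, k_0) = 0x3E1BE

0x3E1BE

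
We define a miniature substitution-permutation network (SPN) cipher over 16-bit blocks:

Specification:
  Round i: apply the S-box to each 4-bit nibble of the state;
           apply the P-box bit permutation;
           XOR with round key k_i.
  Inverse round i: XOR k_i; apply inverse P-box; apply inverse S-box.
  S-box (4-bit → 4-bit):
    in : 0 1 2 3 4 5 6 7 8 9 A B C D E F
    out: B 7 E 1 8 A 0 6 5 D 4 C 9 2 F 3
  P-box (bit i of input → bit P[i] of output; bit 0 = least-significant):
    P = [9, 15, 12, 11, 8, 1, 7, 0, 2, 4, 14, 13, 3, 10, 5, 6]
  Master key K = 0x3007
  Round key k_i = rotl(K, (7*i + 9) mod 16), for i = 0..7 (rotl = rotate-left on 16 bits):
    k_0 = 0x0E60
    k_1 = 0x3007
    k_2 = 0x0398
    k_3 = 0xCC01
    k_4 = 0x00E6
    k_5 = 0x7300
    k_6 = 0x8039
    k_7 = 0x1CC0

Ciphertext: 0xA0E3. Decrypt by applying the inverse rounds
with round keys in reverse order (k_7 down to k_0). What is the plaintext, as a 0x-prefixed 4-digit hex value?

0xBD82

s_0 = ciphertext = 0xA0E3
s_1 = InvRound(s_0, k_7) = 0x7452
s_2 = InvRound(s_1, k_6) = 0xEB57
s_3 = InvRound(s_2, k_5) = 0x4F52
s_4 = InvRound(s_3, k_4) = 0x718C
s_5 = InvRound(s_4, k_3) = 0xFC92
s_6 = InvRound(s_5, k_2) = 0xFBFE
s_7 = InvRound(s_6, k_1) = 0x9790
s_8 = InvRound(s_7, k_0) = 0xBD82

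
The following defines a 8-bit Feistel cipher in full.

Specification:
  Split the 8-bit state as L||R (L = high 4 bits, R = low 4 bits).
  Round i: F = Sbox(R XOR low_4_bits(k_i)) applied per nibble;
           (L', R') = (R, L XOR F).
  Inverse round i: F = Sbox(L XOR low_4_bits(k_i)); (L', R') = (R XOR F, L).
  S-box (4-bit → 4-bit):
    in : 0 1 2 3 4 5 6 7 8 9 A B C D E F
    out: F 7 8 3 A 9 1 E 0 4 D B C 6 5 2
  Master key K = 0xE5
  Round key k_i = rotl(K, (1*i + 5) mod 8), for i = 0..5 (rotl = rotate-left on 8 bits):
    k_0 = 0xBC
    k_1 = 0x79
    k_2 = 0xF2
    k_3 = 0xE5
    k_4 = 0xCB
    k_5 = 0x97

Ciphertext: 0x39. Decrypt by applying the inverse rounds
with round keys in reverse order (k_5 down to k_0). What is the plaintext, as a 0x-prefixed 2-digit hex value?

s_0 = ciphertext = 0x39
s_1 = InvRound(s_0, k_5) = 0x33
s_2 = InvRound(s_1, k_4) = 0x33
s_3 = InvRound(s_2, k_3) = 0x23
s_4 = InvRound(s_3, k_2) = 0xC2
s_5 = InvRound(s_4, k_1) = 0xBC
s_6 = InvRound(s_5, k_0) = 0x2B

0x2B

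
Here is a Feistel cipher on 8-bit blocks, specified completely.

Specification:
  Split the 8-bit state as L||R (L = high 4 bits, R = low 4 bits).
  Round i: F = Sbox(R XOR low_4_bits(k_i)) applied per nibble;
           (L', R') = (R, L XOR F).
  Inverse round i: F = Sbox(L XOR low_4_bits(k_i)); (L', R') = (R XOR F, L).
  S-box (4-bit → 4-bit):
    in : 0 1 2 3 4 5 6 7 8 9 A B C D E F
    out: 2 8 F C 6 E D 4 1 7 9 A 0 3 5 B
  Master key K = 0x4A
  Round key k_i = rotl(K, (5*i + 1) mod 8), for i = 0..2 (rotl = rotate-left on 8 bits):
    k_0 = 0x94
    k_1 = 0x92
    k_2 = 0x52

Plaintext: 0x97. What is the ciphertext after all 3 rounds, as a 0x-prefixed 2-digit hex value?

0x3D

s_0 = plaintext = 0x97
s_1 = Round(s_0, k_0) = 0x75
s_2 = Round(s_1, k_1) = 0x53
s_3 = Round(s_2, k_2) = 0x3D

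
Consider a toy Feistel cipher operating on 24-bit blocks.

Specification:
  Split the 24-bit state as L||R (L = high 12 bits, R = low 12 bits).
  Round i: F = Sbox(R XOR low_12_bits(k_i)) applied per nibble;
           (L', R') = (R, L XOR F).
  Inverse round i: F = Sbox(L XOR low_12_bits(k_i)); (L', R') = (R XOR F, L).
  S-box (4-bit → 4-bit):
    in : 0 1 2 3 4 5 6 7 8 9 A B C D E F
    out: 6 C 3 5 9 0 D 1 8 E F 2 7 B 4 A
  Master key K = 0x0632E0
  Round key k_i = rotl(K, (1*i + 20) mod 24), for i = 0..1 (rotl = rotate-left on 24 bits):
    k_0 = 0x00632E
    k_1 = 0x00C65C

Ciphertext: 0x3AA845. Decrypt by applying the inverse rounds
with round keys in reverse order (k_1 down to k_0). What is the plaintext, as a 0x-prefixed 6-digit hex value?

s_0 = ciphertext = 0x3AA845
s_1 = InvRound(s_0, k_1) = 0x8E83AA
s_2 = InvRound(s_1, k_0) = 0x1D78E8

0x1D78E8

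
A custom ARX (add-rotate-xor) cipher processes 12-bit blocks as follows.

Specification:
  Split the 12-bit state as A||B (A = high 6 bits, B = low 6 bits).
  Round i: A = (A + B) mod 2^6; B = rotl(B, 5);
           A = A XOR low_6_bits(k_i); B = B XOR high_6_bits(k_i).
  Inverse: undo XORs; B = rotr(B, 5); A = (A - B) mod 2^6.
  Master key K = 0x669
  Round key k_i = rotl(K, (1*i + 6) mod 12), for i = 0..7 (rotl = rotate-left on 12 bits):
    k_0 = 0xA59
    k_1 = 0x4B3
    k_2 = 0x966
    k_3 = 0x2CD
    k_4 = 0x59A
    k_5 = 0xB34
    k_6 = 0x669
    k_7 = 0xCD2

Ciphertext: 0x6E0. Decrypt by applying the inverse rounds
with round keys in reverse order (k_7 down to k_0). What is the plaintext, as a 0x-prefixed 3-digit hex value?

0xF1C

s_0 = ciphertext = 0x6E0
s_1 = InvRound(s_0, k_7) = 0x8E6
s_2 = InvRound(s_1, k_6) = 0x2FF
s_3 = InvRound(s_2, k_5) = 0x666
s_4 = InvRound(s_3, k_4) = 0x8A1
s_5 = InvRound(s_4, k_3) = 0x695
s_6 = InvRound(s_5, k_2) = 0x6E1
s_7 = InvRound(s_6, k_1) = 0x067
s_8 = InvRound(s_7, k_0) = 0xF1C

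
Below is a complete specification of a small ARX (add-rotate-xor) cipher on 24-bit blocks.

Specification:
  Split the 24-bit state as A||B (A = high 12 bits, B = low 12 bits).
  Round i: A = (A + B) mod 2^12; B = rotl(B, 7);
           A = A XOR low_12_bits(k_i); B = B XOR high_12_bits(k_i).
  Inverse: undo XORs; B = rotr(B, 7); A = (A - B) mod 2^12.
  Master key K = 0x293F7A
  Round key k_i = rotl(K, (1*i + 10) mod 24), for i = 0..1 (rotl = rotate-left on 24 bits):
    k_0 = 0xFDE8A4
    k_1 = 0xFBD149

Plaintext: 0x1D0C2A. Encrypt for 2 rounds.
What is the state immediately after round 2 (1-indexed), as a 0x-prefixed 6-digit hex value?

s_0 = plaintext = 0x1D0C2A
s_1 = Round(s_0, k_0) = 0x55EABF
s_2 = Round(s_1, k_1) = 0x154068

0x154068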